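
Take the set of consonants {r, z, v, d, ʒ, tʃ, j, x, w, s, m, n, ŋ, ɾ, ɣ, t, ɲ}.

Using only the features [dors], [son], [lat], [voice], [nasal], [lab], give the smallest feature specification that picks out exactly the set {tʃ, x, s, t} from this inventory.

[−voice]

Every target segment is [−voice] and no other inventory member is, so one feature is enough.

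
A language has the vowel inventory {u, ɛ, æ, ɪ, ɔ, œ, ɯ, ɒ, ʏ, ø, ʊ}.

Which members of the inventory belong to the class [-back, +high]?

ɪ, ʏ

The [-back] segments are /ɛ, æ, ɪ, œ, ʏ, ø/.
Of those, [+high] leaves /ɪ, ʏ/.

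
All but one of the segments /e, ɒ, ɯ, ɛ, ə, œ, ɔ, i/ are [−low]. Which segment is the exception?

Every segment except /ɒ/ is [−low]. /ɒ/ (low back rounded vowel) is [+low], so it is the exception.

ɒ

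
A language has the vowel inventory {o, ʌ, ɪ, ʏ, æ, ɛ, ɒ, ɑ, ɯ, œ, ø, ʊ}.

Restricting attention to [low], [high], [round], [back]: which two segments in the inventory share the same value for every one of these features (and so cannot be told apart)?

/œ/ (mid front rounded lax vowel) and /ø/ (mid front rounded tense vowel) are both [-low], [-high], [+round], [-back], so none of the listed features separates them. (They do differ in [tense], which is not among the given features.) Every other pair in the inventory differs on at least one listed feature.

œ, ø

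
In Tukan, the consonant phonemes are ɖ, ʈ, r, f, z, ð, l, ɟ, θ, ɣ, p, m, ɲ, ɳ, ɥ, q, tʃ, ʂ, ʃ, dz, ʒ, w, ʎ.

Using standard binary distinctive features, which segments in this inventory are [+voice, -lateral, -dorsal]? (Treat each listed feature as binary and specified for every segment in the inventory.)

Eliminate segments failing any feature: /ʈ, f, θ, p, q, tʃ, ʂ, ʃ/ are [-voice]; /l, ʎ/ are [+lateral]; /ɟ, ɣ, ɲ, ɥ, w/ are [+dorsal]. The remaining /ɖ, r, z, ð, m, ɳ, dz, ʒ/ satisfy [+voice], [-lateral], [-dorsal].

ɖ, r, z, ð, m, ɳ, dz, ʒ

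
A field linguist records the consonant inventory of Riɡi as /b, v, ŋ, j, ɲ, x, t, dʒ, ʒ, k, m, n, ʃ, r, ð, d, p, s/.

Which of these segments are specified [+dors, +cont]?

j, x

Eliminate segments failing any feature: /b, v, t, dʒ, ʒ, m, n, ʃ, r, ð, d, p, s/ are [−dorsal]; /ŋ, ɲ, k/ are [−continuant]. The remaining /j, x/ satisfy [+dorsal], [+continuant].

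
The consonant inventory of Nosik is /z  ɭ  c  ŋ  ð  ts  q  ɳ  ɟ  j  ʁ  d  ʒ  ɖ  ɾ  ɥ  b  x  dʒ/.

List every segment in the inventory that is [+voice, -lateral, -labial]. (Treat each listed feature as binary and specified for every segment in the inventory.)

z, ŋ, ð, ɳ, ɟ, j, ʁ, d, ʒ, ɖ, ɾ, dʒ

First, the [+voice] segments are /z, ɭ, ŋ, ð, ɳ, ɟ, j, ʁ, d, ʒ, ɖ, ɾ, ɥ, b, dʒ/.
Then [-lateral] gives /z, ŋ, ð, ɳ, ɟ, j, ʁ, d, ʒ, ɖ, ɾ, ɥ, b, dʒ/.
Then [-labial] leaves /z, ŋ, ð, ɳ, ɟ, j, ʁ, d, ʒ, ɖ, ɾ, dʒ/.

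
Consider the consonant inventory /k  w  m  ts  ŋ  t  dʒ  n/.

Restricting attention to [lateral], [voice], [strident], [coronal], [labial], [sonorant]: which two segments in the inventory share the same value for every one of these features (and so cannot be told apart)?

/w/ (labial-velar glide) and /m/ (bilabial nasal) are both [−lateral], [+voice], [−strident], [−coronal], [+labial], [+sonorant], so none of the listed features separates them. (They do differ in [nasal], [continuant], [round] and [dorsal], which are not among the given features.) Every other pair in the inventory differs on at least one listed feature.

w, m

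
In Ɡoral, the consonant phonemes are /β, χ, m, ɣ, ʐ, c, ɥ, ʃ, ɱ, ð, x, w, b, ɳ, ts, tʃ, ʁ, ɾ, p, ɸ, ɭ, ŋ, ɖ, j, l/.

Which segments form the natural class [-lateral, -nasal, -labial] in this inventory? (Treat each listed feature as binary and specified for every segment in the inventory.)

χ, ɣ, ʐ, c, ʃ, ð, x, ts, tʃ, ʁ, ɾ, ɖ, j

Among the inventory, the [-lateral] segments are /β, χ, m, ɣ, ʐ, c, ɥ, ʃ, ɱ, ð, x, w, b, ɳ, ts, tʃ, ʁ, ɾ, p, ɸ, ŋ, ɖ, j/.
Within that set, [-nasal] gives /β, χ, ɣ, ʐ, c, ɥ, ʃ, ð, x, w, b, ts, tʃ, ʁ, ɾ, p, ɸ, ɖ, j/.
Among these, [-labial] leaves /χ, ɣ, ʐ, c, ʃ, ð, x, ts, tʃ, ʁ, ɾ, ɖ, j/.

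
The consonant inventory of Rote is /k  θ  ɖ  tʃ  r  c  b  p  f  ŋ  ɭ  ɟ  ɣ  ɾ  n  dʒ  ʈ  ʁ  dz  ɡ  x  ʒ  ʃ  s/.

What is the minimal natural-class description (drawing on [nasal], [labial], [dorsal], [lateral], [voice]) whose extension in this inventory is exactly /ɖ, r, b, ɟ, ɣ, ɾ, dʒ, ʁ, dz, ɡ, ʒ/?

[+voice, −nasal, −lateral]

Every target segment is [+voice], [−nasal], [−lateral]; each remaining inventory member fails at least one of these. Each conjunct is needed — [−nasal, −lateral] alone would also admit /k, θ, tʃ, c, …/; [+voice, −lateral] alone would also admit /ŋ, n/; [+voice, −nasal] alone would also admit /ɭ/ — and no other combination of two listed features has exactly this extension, so three is the minimum.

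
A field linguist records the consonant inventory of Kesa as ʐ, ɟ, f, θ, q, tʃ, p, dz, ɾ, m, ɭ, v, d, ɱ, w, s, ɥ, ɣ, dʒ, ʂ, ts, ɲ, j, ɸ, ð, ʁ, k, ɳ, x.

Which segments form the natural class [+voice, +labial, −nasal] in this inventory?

v, w, ɥ

Checking each segment against [+voice], [+labial], [−nasal]: /v/ (voiced labiodental fricative), /w/ (labial-velar glide), /ɥ/ (labial-palatal glide) satisfy every feature; every other segment in the inventory fails at least one.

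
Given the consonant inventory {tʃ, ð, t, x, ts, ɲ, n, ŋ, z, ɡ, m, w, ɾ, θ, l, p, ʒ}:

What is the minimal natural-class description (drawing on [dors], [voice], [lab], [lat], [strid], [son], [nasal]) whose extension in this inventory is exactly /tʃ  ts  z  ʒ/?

[+strid]

/tʃ, ts, z, ʒ/ are exactly the [+strident] segments in the inventory, so a single feature suffices.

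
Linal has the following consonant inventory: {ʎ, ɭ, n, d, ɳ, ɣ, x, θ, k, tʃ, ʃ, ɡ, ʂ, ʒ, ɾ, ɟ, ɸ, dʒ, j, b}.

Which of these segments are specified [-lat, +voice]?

n, d, ɳ, ɣ, ɡ, ʒ, ɾ, ɟ, dʒ, j, b

Checking each segment against [-lateral], [+voice]: /n/ (alveolar nasal), /d/ (voiced alveolar stop), /ɳ/ (retroflex nasal), /ɣ/ (voiced velar fricative), /ɡ/ (voiced velar stop), /ʒ/ (voiced postalveolar fricative), among others, satisfy every feature; every other segment in the inventory fails at least one.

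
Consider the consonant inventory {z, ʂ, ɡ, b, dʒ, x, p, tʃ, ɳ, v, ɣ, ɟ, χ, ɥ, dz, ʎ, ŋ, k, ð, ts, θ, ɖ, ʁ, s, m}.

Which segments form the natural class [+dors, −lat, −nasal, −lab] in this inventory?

Eliminate segments failing any feature: /z, ʂ, b, dʒ, p, tʃ, ɳ, v, dz, ð, ts, θ, ɖ, s, m/ are [−dorsal]; /ɥ/ is [+labial]; /ʎ/ is [+lateral]; /ŋ/ is [+nasal]. The remaining /ɡ, x, ɣ, ɟ, χ, k, ʁ/ satisfy [+dorsal], [−lateral], [−nasal], [−labial].

ɡ, x, ɣ, ɟ, χ, k, ʁ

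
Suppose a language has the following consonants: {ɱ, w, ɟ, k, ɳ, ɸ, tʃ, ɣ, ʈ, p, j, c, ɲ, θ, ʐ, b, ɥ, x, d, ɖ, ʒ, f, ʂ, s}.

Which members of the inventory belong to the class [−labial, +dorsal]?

Eliminate segments failing any feature: /ɱ, w, ɸ, p, b, ɥ, f/ are [+labial]; /ɳ, tʃ, ʈ, θ, ʐ, d, ɖ, ʒ, ʂ, s/ are [−dorsal]. The remaining /ɟ, k, ɣ, j, c, ɲ, x/ satisfy [−labial], [+dorsal].

ɟ, k, ɣ, j, c, ɲ, x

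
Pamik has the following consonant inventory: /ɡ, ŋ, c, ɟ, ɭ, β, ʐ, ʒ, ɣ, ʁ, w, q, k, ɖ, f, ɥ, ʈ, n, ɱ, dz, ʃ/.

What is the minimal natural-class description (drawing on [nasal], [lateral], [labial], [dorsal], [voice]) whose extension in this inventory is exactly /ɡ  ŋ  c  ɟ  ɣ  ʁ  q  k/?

The class [-labial], [+dorsal] has exactly /ɡ, ŋ, c, ɟ, ɣ, ʁ, q, k/ as its extension in this inventory. No smaller conjunction from the listed features achieves this: [+dorsal] alone would also admit /w, ɥ/; [-labial] alone would also admit /ɭ, ʐ, ʒ, ɖ, …/; and checking the remaining single features turns up none with this extension.

[-labial, +dorsal]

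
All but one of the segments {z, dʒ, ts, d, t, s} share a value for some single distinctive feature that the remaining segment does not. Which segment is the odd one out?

dʒ

/s, ts, t, z, d/ are all [−distributed], but /dʒ/ (voiced postalveolar affricate) is [+distributed]. No other single segment can be removed to leave a set sharing one feature value that the removed segment lacks, so /dʒ/ is the odd one out.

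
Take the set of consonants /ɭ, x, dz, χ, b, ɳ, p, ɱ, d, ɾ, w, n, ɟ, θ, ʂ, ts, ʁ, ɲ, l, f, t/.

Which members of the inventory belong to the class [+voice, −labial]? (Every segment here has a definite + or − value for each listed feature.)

Eliminate segments failing any feature: /x, χ, p, θ, ʂ, ts, f, t/ are [−voice]; /b, ɱ, w/ are [+labial]. The remaining /ɭ, dz, ɳ, d, ɾ, n, ɟ, ʁ, ɲ, l/ satisfy [+voice], [−labial].

ɭ, dz, ɳ, d, ɾ, n, ɟ, ʁ, ɲ, l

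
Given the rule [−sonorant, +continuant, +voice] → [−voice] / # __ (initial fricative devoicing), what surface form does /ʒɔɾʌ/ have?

[ʃɔɾʌ]

Only the initial segment /ʒ/ is both word-initial and matches the structural description. It is a voiced postalveolar fricative, so [−sonorant, +continuant, +voice] holds; changing it to [−voice] with all other features held fixed yields /ʃ/ (voiceless postalveolar fricative). No other segment meets both the structural description and the environment, so the output is [ʃɔɾʌ].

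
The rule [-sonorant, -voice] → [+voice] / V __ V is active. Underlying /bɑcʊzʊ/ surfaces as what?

/c/ satisfies [-sonorant, -voice] and sits in V __ V. The [+voice] counterpart of the voiceless palatal stop is /ɟ/. Other segments in /bɑcʊzʊ/ either fail the structural description or are not in the environment, so the surface form is [bɑɟʊzʊ].

[bɑɟʊzʊ]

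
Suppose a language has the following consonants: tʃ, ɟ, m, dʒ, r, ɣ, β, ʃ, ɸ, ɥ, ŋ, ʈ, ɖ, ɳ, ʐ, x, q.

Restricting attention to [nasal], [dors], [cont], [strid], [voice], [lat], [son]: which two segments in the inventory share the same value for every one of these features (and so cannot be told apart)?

m, ɳ

Both /m/ and /ɳ/ are [+nasal], [−dorsal], [−continuant], [−strident], [+voice], [−lateral], [+sonorant]. Since the list omits [labial] and [coronal] — which do distinguish the bilabial nasal from the retroflex nasal — this pair collapses; all other pairs remain distinct.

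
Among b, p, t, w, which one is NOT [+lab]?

t

Every segment except /t/ is [+labial]. /t/ (voiceless alveolar stop) is [−labial], so it is the exception.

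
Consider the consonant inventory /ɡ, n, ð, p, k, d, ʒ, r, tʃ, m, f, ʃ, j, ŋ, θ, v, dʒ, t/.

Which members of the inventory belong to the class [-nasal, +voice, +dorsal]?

Checking each segment against [-nasal], [+voice], [+dorsal]: /ɡ/ (voiced velar stop), /j/ (palatal glide) satisfy every feature; every other segment in the inventory fails at least one.

ɡ, j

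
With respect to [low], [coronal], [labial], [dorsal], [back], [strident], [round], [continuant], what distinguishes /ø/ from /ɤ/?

[labial], [round], [back]

/ø/ (mid front rounded tense vowel) and /ɤ/ (mid back unrounded tense vowel) agree on [−low], [−coronal], [+dorsal], [−strident], [+continuant]. They differ on [labial] (/ø/ [+], /ɤ/ [−]), [round] (/ø/ [+], /ɤ/ [−]), [back] (/ø/ [−], /ɤ/ [+]).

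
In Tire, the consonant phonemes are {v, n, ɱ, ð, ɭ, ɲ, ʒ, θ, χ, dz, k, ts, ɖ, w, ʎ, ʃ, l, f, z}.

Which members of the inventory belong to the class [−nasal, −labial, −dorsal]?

ð, ɭ, ʒ, θ, dz, ts, ɖ, ʃ, l, z

Eliminate segments failing any feature: /v, w, f/ are [+labial]; /n, ɱ, ɲ/ are [+nasal]; /χ, k, ʎ/ are [+dorsal]. The remaining /ð, ɭ, ʒ, θ, dz, ts, ɖ, ʃ, l, z/ satisfy [−nasal], [−labial], [−dorsal].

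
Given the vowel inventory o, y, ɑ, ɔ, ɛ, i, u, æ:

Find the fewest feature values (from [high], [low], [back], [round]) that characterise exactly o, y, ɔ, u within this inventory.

Every target segment is [+round] and no other inventory member is, so one feature is enough.

[+round]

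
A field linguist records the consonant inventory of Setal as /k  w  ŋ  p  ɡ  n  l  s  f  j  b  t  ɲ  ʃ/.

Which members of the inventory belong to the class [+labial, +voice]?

w, b

First, the [+labial] segments are /w, p, f, b/.
Of those, [+voice] leaves /w, b/.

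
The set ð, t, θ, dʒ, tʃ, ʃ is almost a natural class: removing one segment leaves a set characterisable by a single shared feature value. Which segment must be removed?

t

The remaining segments after removing /t/ share [+distributed]; /t/ (voiceless alveolar stop) is [−distributed]. For every other candidate removal, the leftover set fails to share any single feature value that the removed segment lacks.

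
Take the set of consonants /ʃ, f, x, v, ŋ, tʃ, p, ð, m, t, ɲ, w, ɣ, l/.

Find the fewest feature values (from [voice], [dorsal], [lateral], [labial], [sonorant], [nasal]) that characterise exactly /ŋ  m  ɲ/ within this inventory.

Every target segment is [+nasal] and no other inventory member is, so one feature is enough.

[+nasal]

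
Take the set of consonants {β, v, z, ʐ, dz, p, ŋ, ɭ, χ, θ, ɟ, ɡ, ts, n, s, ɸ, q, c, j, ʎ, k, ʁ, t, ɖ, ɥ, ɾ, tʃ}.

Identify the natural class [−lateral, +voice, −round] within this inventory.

Checking each segment against [−lateral], [+voice], [−round]: /β/ (voiced bilabial fricative), /v/ (voiced labiodental fricative), /z/ (voiced alveolar fricative), /ʐ/ (voiced retroflex fricative), /dz/ (voiced alveolar affricate), /ŋ/ (velar nasal), among others, satisfy every feature; every other segment in the inventory fails at least one.

β, v, z, ʐ, dz, ŋ, ɟ, ɡ, n, j, ʁ, ɖ, ɾ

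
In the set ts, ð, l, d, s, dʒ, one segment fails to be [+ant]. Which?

dʒ

/d, s, ts, l, ð/ are all [+anterior]; /dʒ/ (voiced postalveolar affricate) is [-anterior].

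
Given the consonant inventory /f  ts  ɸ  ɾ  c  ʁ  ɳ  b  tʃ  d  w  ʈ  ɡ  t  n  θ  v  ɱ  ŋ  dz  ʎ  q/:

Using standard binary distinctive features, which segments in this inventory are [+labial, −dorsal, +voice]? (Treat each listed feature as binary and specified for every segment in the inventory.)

b, v, ɱ

The [+labial] segments are /f, ɸ, b, w, v, ɱ/.
Among these, [−dorsal] gives /f, ɸ, b, v, ɱ/.
Within that set, [+voice] leaves /b, v, ɱ/.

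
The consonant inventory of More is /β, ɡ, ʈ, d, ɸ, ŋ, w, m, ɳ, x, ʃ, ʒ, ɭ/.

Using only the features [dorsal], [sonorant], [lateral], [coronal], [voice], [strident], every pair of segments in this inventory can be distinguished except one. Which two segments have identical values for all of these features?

On the given features, /ŋ/ and /w/ have an identical profile: [+dorsal], [+sonorant], [-lateral], [-coronal], [+voice], [-strident]. No other two segments in the inventory coincide on all 6 features. (They do differ in [nasal], [continuant], [labial] and [round], which are not among the given features.)

ŋ, w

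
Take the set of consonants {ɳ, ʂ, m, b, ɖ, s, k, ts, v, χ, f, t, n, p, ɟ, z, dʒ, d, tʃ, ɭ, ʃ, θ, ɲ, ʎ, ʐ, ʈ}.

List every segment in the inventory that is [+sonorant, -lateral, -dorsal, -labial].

ɳ, n

Eliminate segments failing any feature: /ʂ, b, ɖ, s, k, ts, v, χ, f, t, p, ɟ, z, dʒ, d, tʃ, ʃ, θ, ʐ, ʈ/ are [-sonorant]; /m/ is [+labial]; /ɭ, ʎ/ are [+lateral]; /ɲ/ is [+dorsal]. The remaining /ɳ, n/ satisfy [+sonorant], [-lateral], [-dorsal], [-labial].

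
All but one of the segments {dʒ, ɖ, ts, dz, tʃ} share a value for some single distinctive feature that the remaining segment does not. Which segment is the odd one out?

ɖ

/dʒ, dz, ts, tʃ/ are all [+delayed release], but /ɖ/ (voiced retroflex stop) is [−delayed release]. No other single segment can be removed to leave a set sharing one feature value that the removed segment lacks, so /ɖ/ is the odd one out.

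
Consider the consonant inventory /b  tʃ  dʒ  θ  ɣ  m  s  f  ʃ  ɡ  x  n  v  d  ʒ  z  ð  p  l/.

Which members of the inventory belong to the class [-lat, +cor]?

tʃ, dʒ, θ, s, ʃ, n, d, ʒ, z, ð

Checking each segment against [-lateral], [+coronal]: /tʃ/ (voiceless postalveolar affricate), /dʒ/ (voiced postalveolar affricate), /θ/ (voiceless dental fricative), /s/ (voiceless alveolar fricative), /ʃ/ (voiceless postalveolar fricative), /n/ (alveolar nasal), among others, satisfy every feature; every other segment in the inventory fails at least one.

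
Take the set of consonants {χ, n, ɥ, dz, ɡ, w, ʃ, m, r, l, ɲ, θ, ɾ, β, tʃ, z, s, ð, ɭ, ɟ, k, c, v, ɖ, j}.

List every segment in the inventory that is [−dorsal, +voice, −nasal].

Checking each segment against [−dorsal], [+voice], [−nasal]: /dz/ (voiced alveolar affricate), /r/ (alveolar trill), /l/ (alveolar lateral approximant), /ɾ/ (alveolar tap), /β/ (voiced bilabial fricative), /z/ (voiced alveolar fricative), among others, satisfy every feature; every other segment in the inventory fails at least one.

dz, r, l, ɾ, β, z, ð, ɭ, v, ɖ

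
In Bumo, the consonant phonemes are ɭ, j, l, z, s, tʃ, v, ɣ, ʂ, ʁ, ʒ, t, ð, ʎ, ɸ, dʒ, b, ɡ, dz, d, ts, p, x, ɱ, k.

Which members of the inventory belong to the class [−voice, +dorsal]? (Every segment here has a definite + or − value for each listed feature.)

x, k

Checking each segment against [−voice], [+dorsal]: /x/ (voiceless velar fricative), /k/ (voiceless velar stop) satisfy every feature; every other segment in the inventory fails at least one.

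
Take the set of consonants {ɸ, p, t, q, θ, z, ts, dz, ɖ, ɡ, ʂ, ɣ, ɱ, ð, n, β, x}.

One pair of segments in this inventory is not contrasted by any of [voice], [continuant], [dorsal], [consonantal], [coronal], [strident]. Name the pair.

n, ɖ

On the given features, /n/ and /ɖ/ have an identical profile: [+voice], [-continuant], [-dorsal], [+consonantal], [+coronal], [-strident]. No other two segments in the inventory coincide on all 6 features. (They do differ in [sonorant], [nasal] and [anterior], which are not among the given features.)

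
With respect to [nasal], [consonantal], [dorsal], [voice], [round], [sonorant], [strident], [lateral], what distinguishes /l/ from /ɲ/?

/l/ (alveolar lateral approximant) and /ɲ/ (palatal nasal) agree on [+consonantal], [+voice], [−round], [+sonorant], [−strident]. They differ on [nasal] (/l/ [−], /ɲ/ [+]), [lateral] (/l/ [+], /ɲ/ [−]), [dorsal] (/l/ [−], /ɲ/ [+]).

[nasal], [lateral], [dorsal]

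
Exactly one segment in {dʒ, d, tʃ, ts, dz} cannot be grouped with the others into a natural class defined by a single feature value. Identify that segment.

The remaining segments after removing /d/ share [+delayed release]; /d/ (voiced alveolar stop) is [−delayed release]. For every other candidate removal, the leftover set fails to share any single feature value that the removed segment lacks.

d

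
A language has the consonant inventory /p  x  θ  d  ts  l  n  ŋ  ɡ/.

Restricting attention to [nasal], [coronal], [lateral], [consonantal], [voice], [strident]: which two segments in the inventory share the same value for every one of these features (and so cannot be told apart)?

x, p

Both /x/ and /p/ are [−nasal], [−coronal], [−lateral], [+consonantal], [−voice], [−strident]. Since the list omits [continuant], [labial] and [dorsal] — which do distinguish the voiceless velar fricative from the voiceless bilabial stop — this pair collapses; all other pairs remain distinct.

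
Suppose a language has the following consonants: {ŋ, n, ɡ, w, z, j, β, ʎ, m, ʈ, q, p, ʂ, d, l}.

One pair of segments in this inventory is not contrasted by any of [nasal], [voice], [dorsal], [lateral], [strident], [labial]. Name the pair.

On the given features, /j/ and /ɡ/ have an identical profile: [−nasal], [+voice], [+dorsal], [−lateral], [−strident], [−labial]. No other two segments in the inventory coincide on all 6 features. (They do differ in [sonorant], [continuant] and [back], which are not among the given features.)

j, ɡ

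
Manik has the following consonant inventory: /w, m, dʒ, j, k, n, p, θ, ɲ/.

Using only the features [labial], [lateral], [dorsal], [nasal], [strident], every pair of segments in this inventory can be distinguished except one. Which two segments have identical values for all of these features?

/j/ (palatal glide) and /k/ (voiceless velar stop) are both [−labial], [−lateral], [+dorsal], [−nasal], [−strident], so none of the listed features separates them. (They do differ in [sonorant], [voice], [continuant] and [back], which are not among the given features.) Every other pair in the inventory differs on at least one listed feature.

j, k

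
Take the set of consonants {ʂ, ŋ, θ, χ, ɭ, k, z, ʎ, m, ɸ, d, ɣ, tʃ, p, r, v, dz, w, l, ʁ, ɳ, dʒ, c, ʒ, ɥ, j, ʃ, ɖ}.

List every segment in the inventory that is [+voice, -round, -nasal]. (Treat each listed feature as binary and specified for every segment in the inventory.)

First, the [+voice] segments are /ŋ, ɭ, z, ʎ, m, d, ɣ, r, v, dz, w, l, ʁ, ɳ, dʒ, ʒ, ɥ, j, ɖ/.
Within that set, [-round] gives /ŋ, ɭ, z, ʎ, m, d, ɣ, r, v, dz, l, ʁ, ɳ, dʒ, ʒ, j, ɖ/.
Among these, [-nasal] leaves /ɭ, z, ʎ, d, ɣ, r, v, dz, l, ʁ, dʒ, ʒ, j, ɖ/.

ɭ, z, ʎ, d, ɣ, r, v, dz, l, ʁ, dʒ, ʒ, j, ɖ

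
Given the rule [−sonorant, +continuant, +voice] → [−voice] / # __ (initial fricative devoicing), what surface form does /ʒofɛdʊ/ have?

The only segment in the rule's environment that also matches [−sonorant, +continuant, +voice] is /ʒ/. Applying [−voice] turns the voiced postalveolar fricative into /ʃ/ (voiceless postalveolar fricative), giving [ʃofɛdʊ].

[ʃofɛdʊ]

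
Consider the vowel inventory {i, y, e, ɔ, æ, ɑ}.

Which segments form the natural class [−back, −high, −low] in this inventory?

e

Eliminate segments failing any feature: /i, y/ are [+high]; /ɔ, ɑ/ are [+back]; /æ/ is [+low]. The remaining /e/ satisfy [−back], [−high], [−low].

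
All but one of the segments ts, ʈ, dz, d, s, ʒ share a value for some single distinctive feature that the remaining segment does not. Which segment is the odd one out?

ʒ

/ts, s, ʈ, dz, d/ are all [-distributed], but /ʒ/ (voiced postalveolar fricative) is [+distributed]. No other single segment can be removed to leave a set sharing one feature value that the removed segment lacks, so /ʒ/ is the odd one out.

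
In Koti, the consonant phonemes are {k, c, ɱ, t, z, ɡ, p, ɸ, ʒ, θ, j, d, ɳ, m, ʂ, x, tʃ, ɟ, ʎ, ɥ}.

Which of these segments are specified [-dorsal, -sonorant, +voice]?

Checking each segment against [-dorsal], [-sonorant], [+voice]: /z/ (voiced alveolar fricative), /ʒ/ (voiced postalveolar fricative), /d/ (voiced alveolar stop) satisfy every feature; every other segment in the inventory fails at least one.

z, ʒ, d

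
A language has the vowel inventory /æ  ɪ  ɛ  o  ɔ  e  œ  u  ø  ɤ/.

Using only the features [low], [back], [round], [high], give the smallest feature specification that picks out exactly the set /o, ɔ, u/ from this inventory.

[+back, +round]

/o, ɔ, u/ are all [+back], [+round], and no other segment in the inventory matches both values. Dropping any one of them over-generates: [+round] alone would also admit /œ, ø/; [+back] alone would also admit /ɤ/. No other single listed feature picks out exactly this set either, so fewer than two features will not do.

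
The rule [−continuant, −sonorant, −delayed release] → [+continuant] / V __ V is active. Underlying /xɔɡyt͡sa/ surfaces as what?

[xɔɣyt͡sa]

The only segment in the rule's environment that also matches [−continuant, −sonorant, −delayed release] is /ɡ/. Applying [+continuant] turns the voiced velar stop into /ɣ/ (voiced velar fricative), giving [xɔɣyt͡sa].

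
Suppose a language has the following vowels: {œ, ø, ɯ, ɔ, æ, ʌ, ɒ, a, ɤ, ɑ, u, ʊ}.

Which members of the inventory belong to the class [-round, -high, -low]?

First, the [-round] segments are /ɯ, æ, ʌ, a, ɤ, ɑ/.
Of those, [-high] gives /æ, ʌ, a, ɤ, ɑ/.
Intersecting with [-low] leaves /ʌ, ɤ/.

ʌ, ɤ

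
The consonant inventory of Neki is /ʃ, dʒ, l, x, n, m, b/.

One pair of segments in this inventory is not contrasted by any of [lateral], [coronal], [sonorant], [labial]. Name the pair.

dʒ, ʃ

On the given features, /dʒ/ and /ʃ/ have an identical profile: [−lateral], [+coronal], [−sonorant], [−labial]. No other two segments in the inventory coincide on all 4 features. (They do differ in [voice] and [continuant], which are not among the given features.)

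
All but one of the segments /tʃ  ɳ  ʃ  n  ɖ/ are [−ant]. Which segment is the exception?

n

/n/ is the alveolar nasal, which is [+anterior]; the rest — /tʃ, ɳ, ʃ, ɖ/ — are [−anterior].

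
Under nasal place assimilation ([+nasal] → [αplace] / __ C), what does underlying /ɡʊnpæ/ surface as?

In /ɡʊnpæ/, the nasal /n/ precedes /p/, which is [+labial]. The nasal assimilates in place, becoming the [+labial] nasal /m/. The surface form is [ɡʊmpæ].

[ɡʊmpæ]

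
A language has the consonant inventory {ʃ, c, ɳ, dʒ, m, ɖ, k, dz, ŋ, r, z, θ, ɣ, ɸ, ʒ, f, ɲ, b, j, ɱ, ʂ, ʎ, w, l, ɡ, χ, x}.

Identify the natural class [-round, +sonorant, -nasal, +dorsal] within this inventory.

j, ʎ

Among the inventory, the [-round] segments are /ʃ, c, ɳ, dʒ, m, ɖ, k, dz, ŋ, r, z, θ, ɣ, ɸ, ʒ, f, ɲ, b, j, ɱ, ʂ, ʎ, l, ɡ, χ, x/.
Then [+sonorant] gives /ɳ, m, ŋ, r, ɲ, j, ɱ, ʎ, l/.
Among these, [-nasal] gives /r, j, ʎ, l/.
Then [+dorsal] leaves /j, ʎ/.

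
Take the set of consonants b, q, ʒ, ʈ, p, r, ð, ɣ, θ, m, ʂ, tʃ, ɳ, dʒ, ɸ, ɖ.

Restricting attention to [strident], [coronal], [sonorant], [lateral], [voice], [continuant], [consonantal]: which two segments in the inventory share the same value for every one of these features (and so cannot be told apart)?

p, q

/p/ (voiceless bilabial stop) and /q/ (voiceless uvular stop) are both [−strident], [−coronal], [−sonorant], [−lateral], [−voice], [−continuant], [+consonantal], so none of the listed features separates them. (They do differ in [labial] and [dorsal], which are not among the given features.) Every other pair in the inventory differs on at least one listed feature.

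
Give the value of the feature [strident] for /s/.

As the voiceless alveolar fricative, /s/ is [+strident].

[+strident]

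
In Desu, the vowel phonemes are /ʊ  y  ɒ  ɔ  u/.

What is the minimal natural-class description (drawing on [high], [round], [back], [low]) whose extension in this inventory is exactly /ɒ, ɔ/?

The target set is precisely the extension of [−high] in this inventory.

[−high]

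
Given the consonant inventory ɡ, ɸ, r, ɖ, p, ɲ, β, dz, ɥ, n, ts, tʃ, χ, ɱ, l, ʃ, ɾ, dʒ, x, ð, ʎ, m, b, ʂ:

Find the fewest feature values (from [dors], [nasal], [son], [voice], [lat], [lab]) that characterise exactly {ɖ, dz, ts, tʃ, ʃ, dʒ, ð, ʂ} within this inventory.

/ɖ, dz, ts, tʃ, ʃ, dʒ, ð, ʂ/ are all [-sonorant], [-labial], [-dorsal], and no other segment in the inventory matches all three values. Dropping any one of them over-generates: [-labial, -dorsal] alone would also admit /r, n, l, ɾ/; [-sonorant, -dorsal] alone would also admit /ɸ, p, β, b/; [-sonorant, -labial] alone would also admit /ɡ, χ, x/. No other combination of two listed features picks out exactly this set either, so fewer than three features will not do.

[-son, -lab, -dors]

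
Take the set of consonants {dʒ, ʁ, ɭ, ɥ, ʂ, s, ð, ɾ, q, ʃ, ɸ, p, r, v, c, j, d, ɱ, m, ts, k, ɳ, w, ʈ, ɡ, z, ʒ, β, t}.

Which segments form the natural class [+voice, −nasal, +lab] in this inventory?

Eliminate segments failing any feature: /dʒ, ʁ, ɭ, ð, ɾ, r, j, d, ɡ, z, ʒ/ are [−labial]; /ʂ, s, q, ʃ, ɸ, p, c, ts, k, ʈ, t/ are [−voice]; /ɱ, m, ɳ/ are [+nasal]. The remaining /ɥ, v, w, β/ satisfy [+voice], [−nasal], [+labial].

ɥ, v, w, β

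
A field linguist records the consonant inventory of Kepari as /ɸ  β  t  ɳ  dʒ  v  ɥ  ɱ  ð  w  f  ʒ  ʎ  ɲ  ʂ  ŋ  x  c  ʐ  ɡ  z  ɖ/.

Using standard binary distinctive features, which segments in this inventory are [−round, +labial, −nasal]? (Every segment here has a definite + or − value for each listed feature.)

Among the inventory, the [−round] segments are /ɸ, β, t, ɳ, dʒ, v, ɱ, ð, f, ʒ, ʎ, ɲ, ʂ, ŋ, x, c, ʐ, ɡ, z, ɖ/.
Then [+labial] gives /ɸ, β, v, ɱ, f/.
Then [−nasal] leaves /ɸ, β, v, f/.

ɸ, β, v, f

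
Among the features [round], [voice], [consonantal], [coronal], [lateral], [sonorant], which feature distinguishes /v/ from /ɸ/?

/v/ is the voiced labiodental fricative and /ɸ/ is the voiceless bilabial fricative. Both are [−round], [+consonantal], [−coronal], [−lateral], [−sonorant]. /v/ is [+voice] while /ɸ/ is [−voice], so the distinguishing feature is [voice].

[voice]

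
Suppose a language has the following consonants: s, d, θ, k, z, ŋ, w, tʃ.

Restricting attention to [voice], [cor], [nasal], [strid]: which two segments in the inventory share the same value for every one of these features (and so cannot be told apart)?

s, tʃ

Both /s/ and /tʃ/ are [−voice], [+coronal], [−nasal], [+strident]. Since the list omits [continuant], [anterior] and [distributed] — which do distinguish the voiceless alveolar fricative from the voiceless postalveolar affricate — this pair collapses; all other pairs remain distinct.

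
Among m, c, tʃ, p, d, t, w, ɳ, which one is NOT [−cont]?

w

/ɳ, m, tʃ, d, c, p, t/ are all [−continuant]; /w/ (labial-velar glide) is [+continuant].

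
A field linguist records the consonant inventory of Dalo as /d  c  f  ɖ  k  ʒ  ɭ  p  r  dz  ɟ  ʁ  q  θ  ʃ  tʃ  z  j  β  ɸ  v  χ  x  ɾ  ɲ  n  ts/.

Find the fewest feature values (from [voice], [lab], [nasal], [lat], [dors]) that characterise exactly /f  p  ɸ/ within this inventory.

[-voice, +lab]

Every target segment is [-voice], [+labial]; each remaining inventory member fails at least one of these. Each conjunct is needed — [+labial] alone would also admit /β, v/; [-voice] alone would also admit /c, k, q, θ, …/ — and no other single listed feature has exactly this extension, so two is the minimum.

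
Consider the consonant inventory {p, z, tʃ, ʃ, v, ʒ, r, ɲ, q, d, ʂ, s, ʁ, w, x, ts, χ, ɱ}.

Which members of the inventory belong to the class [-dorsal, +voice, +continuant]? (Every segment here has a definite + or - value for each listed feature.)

z, v, ʒ, r

Eliminate segments failing any feature: /p, tʃ, ʃ, ʂ, s, ts/ are [-voice]; /ɲ, q, ʁ, w, x, χ/ are [+dorsal]; /d, ɱ/ are [-continuant]. The remaining /z, v, ʒ, r/ satisfy [-dorsal], [+voice], [+continuant].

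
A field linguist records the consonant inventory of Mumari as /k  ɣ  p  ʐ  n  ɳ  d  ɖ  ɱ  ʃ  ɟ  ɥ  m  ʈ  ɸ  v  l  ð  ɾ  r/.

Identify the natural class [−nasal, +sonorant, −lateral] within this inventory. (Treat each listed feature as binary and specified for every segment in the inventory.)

Checking each segment against [−nasal], [+sonorant], [−lateral]: /ɥ/ (labial-palatal glide), /ɾ/ (alveolar tap), /r/ (alveolar trill) satisfy every feature; every other segment in the inventory fails at least one.

ɥ, ɾ, r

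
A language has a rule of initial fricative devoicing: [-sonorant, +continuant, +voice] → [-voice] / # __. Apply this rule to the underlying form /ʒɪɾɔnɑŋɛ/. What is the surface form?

The only segment in the rule's environment that also matches [-sonorant, +continuant, +voice] is /ʒ/. Applying [-voice] turns the voiced postalveolar fricative into /ʃ/ (voiceless postalveolar fricative), giving [ʃɪɾɔnɑŋɛ].

[ʃɪɾɔnɑŋɛ]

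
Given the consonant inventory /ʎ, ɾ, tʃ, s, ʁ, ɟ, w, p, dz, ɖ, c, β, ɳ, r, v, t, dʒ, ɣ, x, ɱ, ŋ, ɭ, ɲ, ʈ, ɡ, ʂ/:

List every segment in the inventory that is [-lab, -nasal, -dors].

ɾ, tʃ, s, dz, ɖ, r, t, dʒ, ɭ, ʈ, ʂ

Among the inventory, the [-labial] segments are /ʎ, ɾ, tʃ, s, ʁ, ɟ, dz, ɖ, c, ɳ, r, t, dʒ, ɣ, x, ŋ, ɭ, ɲ, ʈ, ɡ, ʂ/.
Then [-nasal] gives /ʎ, ɾ, tʃ, s, ʁ, ɟ, dz, ɖ, c, r, t, dʒ, ɣ, x, ɭ, ʈ, ɡ, ʂ/.
Within that set, [-dorsal] leaves /ɾ, tʃ, s, dz, ɖ, r, t, dʒ, ɭ, ʈ, ʂ/.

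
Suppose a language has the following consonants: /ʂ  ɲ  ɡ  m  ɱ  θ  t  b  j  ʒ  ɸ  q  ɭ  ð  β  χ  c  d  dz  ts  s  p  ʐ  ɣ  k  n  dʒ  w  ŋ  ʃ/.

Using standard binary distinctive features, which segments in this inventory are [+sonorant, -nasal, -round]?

Eliminate segments failing any feature: /ʂ, ɡ, θ, t, b, ʒ, ɸ, q, ð, β, χ, c, d, dz, ts, s, p, ʐ, ɣ, k, dʒ, ʃ/ are [-sonorant]; /ɲ, m, ɱ, n, ŋ/ are [+nasal]; /w/ is [+round]. The remaining /j, ɭ/ satisfy [+sonorant], [-nasal], [-round].

j, ɭ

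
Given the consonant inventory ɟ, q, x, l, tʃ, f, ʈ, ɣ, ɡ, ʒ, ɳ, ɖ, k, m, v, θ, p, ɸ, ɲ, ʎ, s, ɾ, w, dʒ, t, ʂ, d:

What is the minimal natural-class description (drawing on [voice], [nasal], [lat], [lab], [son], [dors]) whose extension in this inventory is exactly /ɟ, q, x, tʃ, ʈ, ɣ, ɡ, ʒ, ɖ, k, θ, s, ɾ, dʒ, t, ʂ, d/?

/ɟ, q, x, tʃ, ʈ, ɣ, ɡ, ʒ, ɖ, k, θ, s, ɾ, dʒ, t, ʂ, d/ are all [−nasal], [−lateral], [−labial], and no other segment in the inventory matches all three values. Dropping any one of them over-generates: [−lateral, −labial] alone would also admit /ɳ, ɲ/; [−nasal, −labial] alone would also admit /l, ʎ/; [−nasal, −lateral] alone would also admit /f, v, p, ɸ, …/. No other combination of two listed features picks out exactly this set either, so fewer than three features will not do.

[−nasal, −lat, −lab]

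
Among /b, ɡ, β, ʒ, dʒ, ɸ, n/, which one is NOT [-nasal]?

Every segment except /n/ is [-nasal]. /n/ (alveolar nasal) is [+nasal], so it is the exception.

n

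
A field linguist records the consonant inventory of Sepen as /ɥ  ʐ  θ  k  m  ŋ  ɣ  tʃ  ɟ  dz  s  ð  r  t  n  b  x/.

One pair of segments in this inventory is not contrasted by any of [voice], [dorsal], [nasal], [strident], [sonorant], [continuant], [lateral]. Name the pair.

m, n

On the given features, /m/ and /n/ have an identical profile: [+voice], [−dorsal], [+nasal], [−strident], [+sonorant], [−continuant], [−lateral]. No other two segments in the inventory coincide on all 7 features. (They do differ in [labial] and [coronal], which are not among the given features.)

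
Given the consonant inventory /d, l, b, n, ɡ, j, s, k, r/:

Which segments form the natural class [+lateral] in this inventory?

l

The [+lateral] segments here are /l/; the remaining /d, b, n, ɡ, j, s, k, r/ are [-lateral].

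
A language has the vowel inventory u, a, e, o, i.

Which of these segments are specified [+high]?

The [+high] segments here are /u, i/; the remaining /a, e, o/ are [-high].

u, i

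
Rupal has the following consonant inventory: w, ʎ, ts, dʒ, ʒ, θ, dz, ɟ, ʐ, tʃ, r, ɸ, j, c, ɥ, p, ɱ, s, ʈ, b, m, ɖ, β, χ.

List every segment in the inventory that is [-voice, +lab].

ɸ, p

Eliminate segments failing any feature: /w, ʎ, dʒ, ʒ, dz, ɟ, ʐ, r, j, ɥ, ɱ, b, m, ɖ, β/ are [+voice]; /ts, θ, tʃ, c, s, ʈ, χ/ are [-labial]. The remaining /ɸ, p/ satisfy [-voice], [+labial].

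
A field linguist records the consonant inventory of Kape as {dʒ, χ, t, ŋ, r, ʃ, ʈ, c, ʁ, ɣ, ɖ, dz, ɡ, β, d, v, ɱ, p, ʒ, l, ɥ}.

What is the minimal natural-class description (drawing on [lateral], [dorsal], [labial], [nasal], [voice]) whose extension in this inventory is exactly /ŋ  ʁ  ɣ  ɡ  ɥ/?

[+voice, +dorsal]

/ŋ, ʁ, ɣ, ɡ, ɥ/ are all [+voice], [+dorsal], and no other segment in the inventory matches both values. Dropping any one of them over-generates: [+dorsal] alone would also admit /χ, c/; [+voice] alone would also admit /dʒ, r, ɖ, dz, …/. No other single listed feature picks out exactly this set either, so fewer than two features will not do.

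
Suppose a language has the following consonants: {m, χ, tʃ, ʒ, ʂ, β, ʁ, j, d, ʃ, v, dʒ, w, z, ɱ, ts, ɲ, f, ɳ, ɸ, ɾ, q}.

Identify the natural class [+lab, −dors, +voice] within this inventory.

Eliminate segments failing any feature: /χ, tʃ, ʒ, ʂ, ʁ, j, d, ʃ, dʒ, z, ts, ɲ, ɳ, ɾ, q/ are [−labial]; /w/ is [+dorsal]; /f, ɸ/ are [−voice]. The remaining /m, β, v, ɱ/ satisfy [+labial], [−dorsal], [+voice].

m, β, v, ɱ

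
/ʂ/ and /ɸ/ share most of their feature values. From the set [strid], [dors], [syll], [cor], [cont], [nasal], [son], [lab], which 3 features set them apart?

[strident], [labial], [coronal]

/ʂ/ (voiceless retroflex fricative) and /ɸ/ (voiceless bilabial fricative) agree on [-dorsal], [-syllabic], [+continuant], [-nasal], [-sonorant]. They differ on [strident] (/ʂ/ [+], /ɸ/ [-]), [labial] (/ʂ/ [-], /ɸ/ [+]), [coronal] (/ʂ/ [+], /ɸ/ [-]).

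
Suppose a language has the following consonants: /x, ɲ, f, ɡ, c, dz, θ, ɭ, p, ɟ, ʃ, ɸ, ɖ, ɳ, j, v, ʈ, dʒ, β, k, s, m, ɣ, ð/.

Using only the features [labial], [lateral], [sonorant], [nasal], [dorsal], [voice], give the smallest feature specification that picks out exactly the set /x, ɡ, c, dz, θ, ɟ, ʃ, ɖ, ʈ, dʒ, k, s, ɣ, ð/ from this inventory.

/x, ɡ, c, dz, θ, ɟ, ʃ, ɖ, ʈ, dʒ, k, s, ɣ, ð/ are all [−sonorant], [−labial], and no other segment in the inventory matches both values. Dropping any one of them over-generates: [−labial] alone would also admit /ɲ, ɭ, ɳ, j/; [−sonorant] alone would also admit /f, p, ɸ, v, …/. No other single listed feature picks out exactly this set either, so fewer than two features will not do.

[−sonorant, −labial]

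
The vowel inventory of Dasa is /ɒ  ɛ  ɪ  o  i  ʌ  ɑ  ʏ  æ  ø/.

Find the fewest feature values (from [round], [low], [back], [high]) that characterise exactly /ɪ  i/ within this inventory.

[+high, -round]

The class [+high], [-round] has exactly /ɪ, i/ as its extension in this inventory. No smaller conjunction from the listed features achieves this: [-round] alone would also admit /ɛ, ʌ, ɑ, æ/; [+high] alone would also admit /ʏ/; and checking the remaining single features turns up none with this extension.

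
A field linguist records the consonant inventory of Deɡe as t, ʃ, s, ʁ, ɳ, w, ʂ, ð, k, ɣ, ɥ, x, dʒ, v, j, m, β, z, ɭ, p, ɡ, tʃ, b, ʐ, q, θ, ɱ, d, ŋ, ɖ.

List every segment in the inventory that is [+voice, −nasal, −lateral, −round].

ʁ, ð, ɣ, dʒ, v, j, β, z, ɡ, b, ʐ, d, ɖ

Eliminate segments failing any feature: /t, ʃ, s, ʂ, k, x, p, tʃ, q, θ/ are [−voice]; /ɳ, m, ɱ, ŋ/ are [+nasal]; /w, ɥ/ are [+round]; /ɭ/ is [+lateral]. The remaining /ʁ, ð, ɣ, dʒ, v, j, β, z, ɡ, b, ʐ, d, ɖ/ satisfy [+voice], [−nasal], [−lateral], [−round].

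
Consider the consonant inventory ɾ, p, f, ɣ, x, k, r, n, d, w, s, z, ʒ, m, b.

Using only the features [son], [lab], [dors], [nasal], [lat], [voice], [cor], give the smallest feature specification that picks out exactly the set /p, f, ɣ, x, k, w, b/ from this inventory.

Every target segment is [−nasal], [−coronal]; each remaining inventory member fails at least one of these. Each conjunct is needed — [−coronal] alone would also admit /m/; [−nasal] alone would also admit /ɾ, r, d, s, …/ — and no other single listed feature has exactly this extension, so two is the minimum.

[−nasal, −cor]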